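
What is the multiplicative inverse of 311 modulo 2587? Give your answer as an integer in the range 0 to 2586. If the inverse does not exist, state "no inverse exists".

Extended Euclidean algorithm:
2587 = 8·311 + 99
311 = 3·99 + 14
99 = 7·14 + 1
14 = 14·1 + 0
gcd = 1, so the inverse exists. Back-substitute:
1 = 99 − 7·14
1 = −7·311 + 22·99
1 = 22·2587 − 183·311
Hence 311⁻¹ ≡ -183 ≡ 2404 (mod 2587).

2404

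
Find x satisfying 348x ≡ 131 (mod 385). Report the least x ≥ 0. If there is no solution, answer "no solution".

267

First find gcd(348, 385):
385 = 1*348 + 37
348 = 9*37 + 15
37 = 2*15 + 7
15 = 2*7 + 1
7 = 7*1 + 0
gcd = 1, so a unique solution mod 385 exists.
Back-substitute for the Bézout coefficients:
1 = 15 − 2·7
1 = −2·37 + 5·15
1 = 5·348 − 47·37
1 = −47·385 + 52·348
So 348·(52) ≡ 1 (mod 385), giving 348⁻¹ ≡ 52.
x ≡ 348⁻¹·131 ≡ 52·131 ≡ 267 (mod 385).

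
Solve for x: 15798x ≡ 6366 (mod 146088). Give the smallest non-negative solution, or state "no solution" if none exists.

First find gcd(15798, 146088):
146088 = 9×15798 + 3906
15798 = 4×3906 + 174
3906 = 22×174 + 78
174 = 2×78 + 18
78 = 4×18 + 6
18 = 3×6 + 0
gcd = 6 and 6 | 6366, so solutions exist. Divide through by 6: 2633x ≡ 1061 (mod 24348).
Now find 2633⁻¹ mod 24348:
24348 = 9*2633 + 651
2633 = 4*651 + 29
651 = 22*29 + 13
29 = 2*13 + 3
13 = 4*3 + 1
3 = 3*1 + 0
Back-substitute:
1 = 13 − 4·3
1 = −4·29 + 9·13
1 = 9·651 − 202·29
1 = −202·2633 + 817·651
1 = 817·24348 − 7555·2633
So 2633·(-7555) ≡ 1 (mod 24348), i.e. 2633⁻¹ ≡ 16793.
Then x ≡ 16793·1061 ≡ 18985 (mod 24348); the smallest non-negative solution is x = 18985.

18985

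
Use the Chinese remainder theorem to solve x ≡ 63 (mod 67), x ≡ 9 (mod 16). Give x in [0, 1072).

Write x = 63 + 67·k. Then 67·k ≡ 9 − 63 ≡ 10 (mod 16).
Need 67⁻¹ mod 16. Extended Euclid on (16, 3):
16 = 5·3 + 1
3 = 3·1 + 0
Back-substitute:
1 = 16 − 5·3
67⁻¹ ≡ 11 (mod 16), so k ≡ 11·10 ≡ 14 (mod 16).
x = 63 + 67·14 = 1001.

1001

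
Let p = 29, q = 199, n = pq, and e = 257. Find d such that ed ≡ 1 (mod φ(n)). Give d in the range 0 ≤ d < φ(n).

φ(n) = (p−1)(q−1) = 28·198 = 5544.
Need d with 257·d ≡ 1 (mod 5544). Apply the extended Euclidean algorithm:
5544 = 21*257 + 147
257 = 1*147 + 110
147 = 1*110 + 37
110 = 2*37 + 36
37 = 1*36 + 1
36 = 36*1 + 0
Back-substitute:
1 = 37 − 36
1 = −110 + 3·37
1 = 3·147 − 4·110
1 = −4·257 + 7·147
1 = 7·5544 − 151·257
So 257·(-151) ≡ 1 (mod 5544), hence d ≡ -151 ≡ 5393 (mod 5544).

5393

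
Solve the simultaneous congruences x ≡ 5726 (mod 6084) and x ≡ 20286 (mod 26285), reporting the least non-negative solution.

Write x = 5726 + 6084·k. Then 6084·k ≡ 20286 − 5726 ≡ 14560 (mod 26285).
Need 6084⁻¹ mod 26285. Extended Euclid on (26285, 6084):
26285 = 4×6084 + 1949
6084 = 3×1949 + 237
1949 = 8×237 + 53
237 = 4×53 + 25
53 = 2×25 + 3
25 = 8×3 + 1
3 = 3×1 + 0
Back-substitute:
1 = 25 − 8·3
1 = −8·53 + 17·25
1 = 17·237 − 76·53
1 = −76·1949 + 625·237
1 = 625·6084 − 1951·1949
1 = −1951·26285 + 8429·6084
6084⁻¹ ≡ 8429 (mod 26285), so k ≡ 8429·14560 ≡ 1575 (mod 26285).
x = 5726 + 6084·1575 = 9588026.

9588026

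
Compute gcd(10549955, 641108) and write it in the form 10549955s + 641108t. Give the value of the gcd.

13

Repeated division:
10549955 = 16·641108 + 292227
641108 = 2·292227 + 56654
292227 = 5·56654 + 8957
56654 = 6·8957 + 2912
8957 = 3·2912 + 221
2912 = 13·221 + 39
221 = 5·39 + 26
39 = 1·26 + 13
26 = 2·13 + 0
gcd(10549955, 641108) = 13.
Back-substituting:
13 = 39 − 26
13 = −221 + 6·39
13 = 6·2912 − 79·221
13 = −79·8957 + 243·2912
13 = 243·56654 − 1537·8957
13 = −1537·292227 + 7928·56654
13 = 7928·641108 − 17393·292227
13 = −17393·10549955 + 286216·641108
So 13 = (-17393)·10549955 + (286216)·641108.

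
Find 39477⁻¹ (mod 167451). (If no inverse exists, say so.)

Euclidean algorithm on 167451, 39477:
167451 = 4×39477 + 9543
39477 = 4×9543 + 1305
9543 = 7×1305 + 408
1305 = 3×408 + 81
408 = 5×81 + 3
81 = 27×3 + 0
The gcd is 3, not 1, hence no inverse exists.

no inverse exists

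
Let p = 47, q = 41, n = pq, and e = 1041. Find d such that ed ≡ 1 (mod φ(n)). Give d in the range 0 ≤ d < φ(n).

φ(n) = (p−1)(q−1) = 46·40 = 1840.
Need d with 1041·d ≡ 1 (mod 1840). Apply the extended Euclidean algorithm:
1840 = 1·1041 + 799
1041 = 1·799 + 242
799 = 3·242 + 73
242 = 3·73 + 23
73 = 3·23 + 4
23 = 5·4 + 3
4 = 1·3 + 1
3 = 3·1 + 0
Back-substitute:
1 = 4 − 3
1 = −23 + 6·4
1 = 6·73 − 19·23
1 = −19·242 + 63·73
1 = 63·799 − 208·242
1 = −208·1041 + 271·799
1 = 271·1840 − 479·1041
So 1041·(-479) ≡ 1 (mod 1840), hence d ≡ -479 ≡ 1361 (mod 1840).

1361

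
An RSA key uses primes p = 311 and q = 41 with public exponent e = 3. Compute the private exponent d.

φ(n) = (p−1)(q−1) = 310·40 = 12400.
Need d with 3·d ≡ 1 (mod 12400). Apply the extended Euclidean algorithm:
12400 = 4133·3 + 1
3 = 3·1 + 0
Back-substitute:
1 = 12400 − 4133·3
So 3·(-4133) ≡ 1 (mod 12400), hence d ≡ -4133 ≡ 8267 (mod 12400).

8267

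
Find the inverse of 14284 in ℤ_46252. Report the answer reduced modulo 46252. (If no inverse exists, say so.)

Compute gcd(14284, 46252):
46252 = 3*14284 + 3400
14284 = 4*3400 + 684
3400 = 4*684 + 664
684 = 1*664 + 20
664 = 33*20 + 4
20 = 5*4 + 0
gcd(14284, 46252) = 4 ≠ 1, so 14284 has no multiplicative inverse modulo 46252.

no inverse exists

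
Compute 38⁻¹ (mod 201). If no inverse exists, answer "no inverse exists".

164

Run Euclid on (201, 38):
201 = 5·38 + 11
38 = 3·11 + 5
11 = 2·5 + 1
5 = 5·1 + 0
gcd = 1, so the inverse exists. Back-substitute:
1 = 11 − 2·5
1 = −2·38 + 7·11
1 = 7·201 − 37·38
So 38·(-37) ≡ 1 (mod 201), and -37 ≡ 164 (mod 201).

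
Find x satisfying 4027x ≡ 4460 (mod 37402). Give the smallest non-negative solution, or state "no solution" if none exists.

First find gcd(4027, 37402):
37402 = 9*4027 + 1159
4027 = 3*1159 + 550
1159 = 2*550 + 59
550 = 9*59 + 19
59 = 3*19 + 2
19 = 9*2 + 1
2 = 2*1 + 0
gcd = 1, so a unique solution mod 37402 exists.
Back-substitute for the Bézout coefficients:
1 = 19 − 9·2
1 = −9·59 + 28·19
1 = 28·550 − 261·59
1 = −261·1159 + 550·550
1 = 550·4027 − 1911·1159
1 = −1911·37402 + 17749·4027
So 4027·(17749) ≡ 1 (mod 37402), giving 4027⁻¹ ≡ 17749.
x ≡ 4027⁻¹·4460 ≡ 17749·4460 ≡ 17908 (mod 37402).

17908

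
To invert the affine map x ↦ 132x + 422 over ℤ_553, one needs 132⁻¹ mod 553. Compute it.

398

Run Euclid on (553, 132):
553 = 4·132 + 25
132 = 5·25 + 7
25 = 3·7 + 4
7 = 1·4 + 3
4 = 1·3 + 1
3 = 3·1 + 0
gcd = 1, so the inverse exists. Back-substitute:
1 = 4 − 3
1 = −7 + 2·4
1 = 2·25 − 7·7
1 = −7·132 + 37·25
1 = 37·553 − 155·132
Thus 132·(-155) ≡ 1 (mod 553); reducing, -155 mod 553 = 398.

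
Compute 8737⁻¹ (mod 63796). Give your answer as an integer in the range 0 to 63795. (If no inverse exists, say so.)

Run Euclid on (63796, 8737):
63796 = 7×8737 + 2637
8737 = 3×2637 + 826
2637 = 3×826 + 159
826 = 5×159 + 31
159 = 5×31 + 4
31 = 7×4 + 3
4 = 1×3 + 1
3 = 3×1 + 0
Since gcd(8737, 63796) = 1, back-substitute to write 1 as a combination:
1 = 4 − 3
1 = −31 + 8·4
1 = 8·159 − 41·31
1 = −41·826 + 213·159
1 = 213·2637 − 680·826
1 = −680·8737 + 2253·2637
1 = 2253·63796 − 16451·8737
So 8737·(-16451) ≡ 1 (mod 63796), and -16451 ≡ 47345 (mod 63796).

47345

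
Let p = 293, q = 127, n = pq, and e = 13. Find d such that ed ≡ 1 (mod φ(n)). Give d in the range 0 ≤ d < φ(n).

16981

φ(n) = (p−1)(q−1) = 292·126 = 36792.
Need d with 13·d ≡ 1 (mod 36792). Apply the extended Euclidean algorithm:
36792 = 2830×13 + 2
13 = 6×2 + 1
2 = 2×1 + 0
Back-substitute:
1 = 13 − 6·2
1 = −6·36792 + 16981·13
So 13·16981 ≡ 1 (mod 36792), hence d = 16981.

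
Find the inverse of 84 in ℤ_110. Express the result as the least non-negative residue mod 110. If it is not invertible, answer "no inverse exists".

Compute gcd(84, 110):
110 = 1*84 + 26
84 = 3*26 + 6
26 = 4*6 + 2
6 = 3*2 + 0
gcd(84, 110) = 2 ≠ 1, so 84 has no multiplicative inverse modulo 110.

no inverse exists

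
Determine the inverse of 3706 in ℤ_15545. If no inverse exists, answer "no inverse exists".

5541

Run Euclid on (15545, 3706):
15545 = 4*3706 + 721
3706 = 5*721 + 101
721 = 7*101 + 14
101 = 7*14 + 3
14 = 4*3 + 2
3 = 1*2 + 1
2 = 2*1 + 0
The gcd is 1. Working backward:
1 = 3 − 2
1 = −14 + 5·3
1 = 5·101 − 36·14
1 = −36·721 + 257·101
1 = 257·3706 − 1321·721
1 = −1321·15545 + 5541·3706
So 3706·5541 ≡ 1 (mod 15545).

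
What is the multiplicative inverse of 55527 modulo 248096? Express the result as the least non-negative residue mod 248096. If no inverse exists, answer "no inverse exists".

Extended Euclidean algorithm:
248096 = 4×55527 + 25988
55527 = 2×25988 + 3551
25988 = 7×3551 + 1131
3551 = 3×1131 + 158
1131 = 7×158 + 25
158 = 6×25 + 8
25 = 3×8 + 1
8 = 8×1 + 0
gcd = 1, so the inverse exists. Back-substitute:
1 = 25 − 3·8
1 = −3·158 + 19·25
1 = 19·1131 − 136·158
1 = −136·3551 + 427·1131
1 = 427·25988 − 3125·3551
1 = −3125·55527 + 6677·25988
1 = 6677·248096 − 29833·55527
So 55527·(-29833) ≡ 1 (mod 248096), and -29833 ≡ 218263 (mod 248096).

218263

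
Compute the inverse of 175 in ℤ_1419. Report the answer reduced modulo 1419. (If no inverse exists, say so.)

Run Euclid on (1419, 175):
1419 = 8*175 + 19
175 = 9*19 + 4
19 = 4*4 + 3
4 = 1*3 + 1
3 = 3*1 + 0
Since gcd(175, 1419) = 1, back-substitute to write 1 as a combination:
1 = 4 − 3
1 = −19 + 5·4
1 = 5·175 − 46·19
1 = −46·1419 + 373·175
So 175·373 ≡ 1 (mod 1419).

373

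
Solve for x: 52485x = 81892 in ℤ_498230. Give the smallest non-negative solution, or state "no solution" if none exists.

no solution

gcd(52485, 498230):
498230 = 9·52485 + 25865
52485 = 2·25865 + 755
25865 = 34·755 + 195
755 = 3·195 + 170
195 = 1·170 + 25
170 = 6·25 + 20
25 = 1·20 + 5
20 = 4·5 + 0
gcd = 5, but 5 ∤ 81892, so the congruence has no solution.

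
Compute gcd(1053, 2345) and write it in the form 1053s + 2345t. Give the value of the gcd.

1

Repeated division:
2345 = 2·1053 + 239
1053 = 4·239 + 97
239 = 2·97 + 45
97 = 2·45 + 7
45 = 6·7 + 3
7 = 2·3 + 1
3 = 3·1 + 0
gcd(1053, 2345) = 1.
Express as a combination:
1 = 7 − 2·3
1 = −2·45 + 13·7
1 = 13·97 − 28·45
1 = −28·239 + 69·97
1 = 69·1053 − 304·239
1 = −304·2345 + 677·1053
So 1 = (-304)·2345 + (677)·1053.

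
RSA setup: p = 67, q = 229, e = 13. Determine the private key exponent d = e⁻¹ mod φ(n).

12733

φ(n) = (p−1)(q−1) = 66·228 = 15048.
Need d with 13·d ≡ 1 (mod 15048). Apply the extended Euclidean algorithm:
15048 = 1157×13 + 7
13 = 1×7 + 6
7 = 1×6 + 1
6 = 6×1 + 0
Back-substitute:
1 = 7 − 6
1 = −13 + 2·7
1 = 2·15048 − 2315·13
So 13·(-2315) ≡ 1 (mod 15048), hence d ≡ -2315 ≡ 12733 (mod 15048).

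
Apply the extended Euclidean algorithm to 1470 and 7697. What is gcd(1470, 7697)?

Repeated division:
7697 = 5×1470 + 347
1470 = 4×347 + 82
347 = 4×82 + 19
82 = 4×19 + 6
19 = 3×6 + 1
6 = 6×1 + 0
gcd(1470, 7697) = 1.
Express as a combination:
1 = 19 − 3·6
1 = −3·82 + 13·19
1 = 13·347 − 55·82
1 = −55·1470 + 233·347
1 = 233·7697 − 1220·1470
So 1 = (233)·7697 + (-1220)·1470.

1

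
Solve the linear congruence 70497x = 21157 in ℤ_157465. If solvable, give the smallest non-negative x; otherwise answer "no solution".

no solution

gcd(70497, 157465):
157465 = 2×70497 + 16471
70497 = 4×16471 + 4613
16471 = 3×4613 + 2632
4613 = 1×2632 + 1981
2632 = 1×1981 + 651
1981 = 3×651 + 28
651 = 23×28 + 7
28 = 4×7 + 0
gcd = 7, but 7 ∤ 21157, so the congruence has no solution.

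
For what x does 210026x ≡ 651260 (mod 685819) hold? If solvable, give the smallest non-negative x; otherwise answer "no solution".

First find gcd(210026, 685819):
685819 = 3×210026 + 55741
210026 = 3×55741 + 42803
55741 = 1×42803 + 12938
42803 = 3×12938 + 3989
12938 = 3×3989 + 971
3989 = 4×971 + 105
971 = 9×105 + 26
105 = 4×26 + 1
26 = 26×1 + 0
gcd = 1, so a unique solution mod 685819 exists.
Back-substitute for the Bézout coefficients:
1 = 105 − 4·26
1 = −4·971 + 37·105
1 = 37·3989 − 152·971
1 = −152·12938 + 493·3989
1 = 493·42803 − 1631·12938
1 = −1631·55741 + 2124·42803
1 = 2124·210026 − 8003·55741
1 = −8003·685819 + 26133·210026
So 210026·(26133) ≡ 1 (mod 685819), giving 210026⁻¹ ≡ 26133.
x ≡ 210026⁻¹·651260 ≡ 26133·651260 ≡ 93276 (mod 685819).

93276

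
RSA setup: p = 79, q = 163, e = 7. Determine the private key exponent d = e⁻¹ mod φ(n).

φ(n) = (p−1)(q−1) = 78·162 = 12636.
Need d with 7·d ≡ 1 (mod 12636). Apply the extended Euclidean algorithm:
12636 = 1805*7 + 1
7 = 7*1 + 0
Back-substitute:
1 = 12636 − 1805·7
So 7·(-1805) ≡ 1 (mod 12636), hence d ≡ -1805 ≡ 10831 (mod 12636).

10831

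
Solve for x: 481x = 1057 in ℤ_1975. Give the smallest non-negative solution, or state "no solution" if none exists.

First find gcd(481, 1975):
1975 = 4·481 + 51
481 = 9·51 + 22
51 = 2·22 + 7
22 = 3·7 + 1
7 = 7·1 + 0
gcd = 1, so a unique solution mod 1975 exists.
Back-substitute for the Bézout coefficients:
1 = 22 − 3·7
1 = −3·51 + 7·22
1 = 7·481 − 66·51
1 = −66·1975 + 271·481
So 481·(271) ≡ 1 (mod 1975), giving 481⁻¹ ≡ 271.
x ≡ 481⁻¹·1057 ≡ 271·1057 ≡ 72 (mod 1975).

72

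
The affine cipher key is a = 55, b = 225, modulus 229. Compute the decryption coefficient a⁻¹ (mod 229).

gcd(229, 55) by repeated division:
229 = 4×55 + 9
55 = 6×9 + 1
9 = 9×1 + 0
Since gcd(55, 229) = 1, back-substitute to write 1 as a combination:
1 = 55 − 6·9
1 = −6·229 + 25·55
So 55·25 ≡ 1 (mod 229).

25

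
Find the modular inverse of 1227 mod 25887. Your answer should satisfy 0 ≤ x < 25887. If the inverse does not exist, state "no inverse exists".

no inverse exists

Compute gcd(1227, 25887):
25887 = 21×1227 + 120
1227 = 10×120 + 27
120 = 4×27 + 12
27 = 2×12 + 3
12 = 4×3 + 0
gcd(1227, 25887) = 3 ≠ 1, so 1227 has no multiplicative inverse modulo 25887.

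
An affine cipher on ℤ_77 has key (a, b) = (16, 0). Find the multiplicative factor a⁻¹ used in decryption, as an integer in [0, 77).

53

Run Euclid on (77, 16):
77 = 4*16 + 13
16 = 1*13 + 3
13 = 4*3 + 1
3 = 3*1 + 0
The gcd is 1. Working backward:
1 = 13 − 4·3
1 = −4·16 + 5·13
1 = 5·77 − 24·16
Thus 16·(-24) ≡ 1 (mod 77); reducing, -24 mod 77 = 53.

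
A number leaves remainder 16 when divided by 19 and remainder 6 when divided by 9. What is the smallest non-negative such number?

168

Write x = 16 + 19·k. Then 19·k ≡ 6 − 16 ≡ 8 (mod 9).
Need 19⁻¹ mod 9. Extended Euclid on (9, 1):
9 = 9*1 + 0
19⁻¹ ≡ 1 (mod 9), so k ≡ 1·8 ≡ 8 (mod 9).
x = 16 + 19·8 = 168.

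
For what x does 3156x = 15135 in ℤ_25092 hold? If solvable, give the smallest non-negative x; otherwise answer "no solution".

gcd(3156, 25092):
25092 = 7*3156 + 3000
3156 = 1*3000 + 156
3000 = 19*156 + 36
156 = 4*36 + 12
36 = 3*12 + 0
gcd = 12, but 12 ∤ 15135, so the congruence has no solution.

no solution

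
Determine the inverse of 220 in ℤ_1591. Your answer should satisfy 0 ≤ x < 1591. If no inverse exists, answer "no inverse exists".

499

Run Euclid on (1591, 220):
1591 = 7·220 + 51
220 = 4·51 + 16
51 = 3·16 + 3
16 = 5·3 + 1
3 = 3·1 + 0
Since gcd(220, 1591) = 1, back-substitute to write 1 as a combination:
1 = 16 − 5·3
1 = −5·51 + 16·16
1 = 16·220 − 69·51
1 = −69·1591 + 499·220
So 220·499 ≡ 1 (mod 1591).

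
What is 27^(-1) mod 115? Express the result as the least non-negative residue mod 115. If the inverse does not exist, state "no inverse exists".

98

Apply the Euclidean algorithm to 115 and 27:
115 = 4*27 + 7
27 = 3*7 + 6
7 = 1*6 + 1
6 = 6*1 + 0
The gcd is 1. Working backward:
1 = 7 − 6
1 = −27 + 4·7
1 = 4·115 − 17·27
Hence 27⁻¹ ≡ -17 ≡ 98 (mod 115).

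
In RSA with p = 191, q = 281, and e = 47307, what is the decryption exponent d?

φ(n) = (p−1)(q−1) = 190·280 = 53200.
Need d with 47307·d ≡ 1 (mod 53200). Apply the extended Euclidean algorithm:
53200 = 1×47307 + 5893
47307 = 8×5893 + 163
5893 = 36×163 + 25
163 = 6×25 + 13
25 = 1×13 + 12
13 = 1×12 + 1
12 = 12×1 + 0
Back-substitute:
1 = 13 − 12
1 = −25 + 2·13
1 = 2·163 − 13·25
1 = −13·5893 + 470·163
1 = 470·47307 − 3773·5893
1 = −3773·53200 + 4243·47307
So 47307·4243 ≡ 1 (mod 53200), hence d = 4243.

4243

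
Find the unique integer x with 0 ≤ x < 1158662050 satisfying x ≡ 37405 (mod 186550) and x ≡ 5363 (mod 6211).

Write x = 37405 + 186550·k. Then 186550·k ≡ 5363 − 37405 ≡ 5224 (mod 6211).
Need 186550⁻¹ mod 6211. Extended Euclid on (6211, 220):
6211 = 28×220 + 51
220 = 4×51 + 16
51 = 3×16 + 3
16 = 5×3 + 1
3 = 3×1 + 0
Back-substitute:
1 = 16 − 5·3
1 = −5·51 + 16·16
1 = 16·220 − 69·51
1 = −69·6211 + 1948·220
186550⁻¹ ≡ 1948 (mod 6211), so k ≡ 1948·5224 ≡ 2734 (mod 6211).
x = 37405 + 186550·2734 = 510065105.

510065105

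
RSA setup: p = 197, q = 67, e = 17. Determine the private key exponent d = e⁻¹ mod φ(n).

761

φ(n) = (p−1)(q−1) = 196·66 = 12936.
Need d with 17·d ≡ 1 (mod 12936). Apply the extended Euclidean algorithm:
12936 = 760*17 + 16
17 = 1*16 + 1
16 = 16*1 + 0
Back-substitute:
1 = 17 − 16
1 = −12936 + 761·17
So 17·761 ≡ 1 (mod 12936), hence d = 761.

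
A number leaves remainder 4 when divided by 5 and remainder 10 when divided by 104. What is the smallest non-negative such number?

Write x = 4 + 5·k. Then 5·k ≡ 10 − 4 ≡ 6 (mod 104).
Need 5⁻¹ mod 104. Extended Euclid on (104, 5):
104 = 20·5 + 4
5 = 1·4 + 1
4 = 4·1 + 0
Back-substitute:
1 = 5 − 4
1 = −104 + 21·5
5⁻¹ ≡ 21 (mod 104), so k ≡ 21·6 ≡ 22 (mod 104).
x = 4 + 5·22 = 114.

114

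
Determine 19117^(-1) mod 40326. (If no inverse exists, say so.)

9349

Run Euclid on (40326, 19117):
40326 = 2×19117 + 2092
19117 = 9×2092 + 289
2092 = 7×289 + 69
289 = 4×69 + 13
69 = 5×13 + 4
13 = 3×4 + 1
4 = 4×1 + 0
Since gcd(19117, 40326) = 1, back-substitute to write 1 as a combination:
1 = 13 − 3·4
1 = −3·69 + 16·13
1 = 16·289 − 67·69
1 = −67·2092 + 485·289
1 = 485·19117 − 4432·2092
1 = −4432·40326 + 9349·19117
So 19117·9349 ≡ 1 (mod 40326).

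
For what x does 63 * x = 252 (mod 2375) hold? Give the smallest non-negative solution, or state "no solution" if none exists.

4

First find gcd(63, 2375):
2375 = 37*63 + 44
63 = 1*44 + 19
44 = 2*19 + 6
19 = 3*6 + 1
6 = 6*1 + 0
gcd = 1, so a unique solution mod 2375 exists.
Back-substitute for the Bézout coefficients:
1 = 19 − 3·6
1 = −3·44 + 7·19
1 = 7·63 − 10·44
1 = −10·2375 + 377·63
So 63·(377) ≡ 1 (mod 2375), giving 63⁻¹ ≡ 377.
x ≡ 63⁻¹·252 ≡ 377·252 ≡ 4 (mod 2375).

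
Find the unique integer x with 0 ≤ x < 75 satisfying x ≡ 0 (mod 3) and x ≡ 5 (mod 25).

30

Write x = 0 + 3·k. Then 3·k ≡ 5 − 0 ≡ 5 (mod 25).
Need 3⁻¹ mod 25. Extended Euclid on (25, 3):
25 = 8·3 + 1
3 = 3·1 + 0
Back-substitute:
1 = 25 − 8·3
3⁻¹ ≡ 17 (mod 25), so k ≡ 17·5 ≡ 10 (mod 25).
x = 0 + 3·10 = 30.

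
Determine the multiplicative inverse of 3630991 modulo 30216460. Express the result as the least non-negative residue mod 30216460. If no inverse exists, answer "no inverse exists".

Run Euclid on (30216460, 3630991):
30216460 = 8·3630991 + 1168532
3630991 = 3·1168532 + 125395
1168532 = 9·125395 + 39977
125395 = 3·39977 + 5464
39977 = 7·5464 + 1729
5464 = 3·1729 + 277
1729 = 6·277 + 67
277 = 4·67 + 9
67 = 7·9 + 4
9 = 2·4 + 1
4 = 4·1 + 0
Since gcd(3630991, 30216460) = 1, back-substitute to write 1 as a combination:
1 = 9 − 2·4
1 = −2·67 + 15·9
1 = 15·277 − 62·67
1 = −62·1729 + 387·277
1 = 387·5464 − 1223·1729
1 = −1223·39977 + 8948·5464
1 = 8948·125395 − 28067·39977
1 = −28067·1168532 + 261551·125395
1 = 261551·3630991 − 812720·1168532
1 = −812720·30216460 + 6763311·3630991
So 3630991·6763311 ≡ 1 (mod 30216460).

6763311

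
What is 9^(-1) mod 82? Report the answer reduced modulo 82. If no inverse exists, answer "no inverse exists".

gcd(82, 9) by repeated division:
82 = 9×9 + 1
9 = 9×1 + 0
The gcd is 1. Working backward:
1 = 82 − 9·9
Thus 9·(-9) ≡ 1 (mod 82); reducing, -9 mod 82 = 73.

73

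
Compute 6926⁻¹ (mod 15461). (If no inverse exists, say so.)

Run Euclid on (15461, 6926):
15461 = 2*6926 + 1609
6926 = 4*1609 + 490
1609 = 3*490 + 139
490 = 3*139 + 73
139 = 1*73 + 66
73 = 1*66 + 7
66 = 9*7 + 3
7 = 2*3 + 1
3 = 3*1 + 0
gcd = 1, so the inverse exists. Back-substitute:
1 = 7 − 2·3
1 = −2·66 + 19·7
1 = 19·73 − 21·66
1 = −21·139 + 40·73
1 = 40·490 − 141·139
1 = −141·1609 + 463·490
1 = 463·6926 − 1993·1609
1 = −1993·15461 + 4449·6926
So 6926·4449 ≡ 1 (mod 15461).

4449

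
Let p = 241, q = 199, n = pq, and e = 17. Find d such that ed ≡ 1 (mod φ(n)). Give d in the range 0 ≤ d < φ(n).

φ(n) = (p−1)(q−1) = 240·198 = 47520.
Need d with 17·d ≡ 1 (mod 47520). Apply the extended Euclidean algorithm:
47520 = 2795·17 + 5
17 = 3·5 + 2
5 = 2·2 + 1
2 = 2·1 + 0
Back-substitute:
1 = 5 − 2·2
1 = −2·17 + 7·5
1 = 7·47520 − 19567·17
So 17·(-19567) ≡ 1 (mod 47520), hence d ≡ -19567 ≡ 27953 (mod 47520).

27953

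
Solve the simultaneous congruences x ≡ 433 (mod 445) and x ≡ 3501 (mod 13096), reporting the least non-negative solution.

Write x = 433 + 445·k. Then 445·k ≡ 3501 − 433 ≡ 3068 (mod 13096).
Need 445⁻¹ mod 13096. Extended Euclid on (13096, 445):
13096 = 29*445 + 191
445 = 2*191 + 63
191 = 3*63 + 2
63 = 31*2 + 1
2 = 2*1 + 0
Back-substitute:
1 = 63 − 31·2
1 = −31·191 + 94·63
1 = 94·445 − 219·191
1 = −219·13096 + 6445·445
445⁻¹ ≡ 6445 (mod 13096), so k ≡ 6445·3068 ≡ 11396 (mod 13096).
x = 433 + 445·11396 = 5071653.

5071653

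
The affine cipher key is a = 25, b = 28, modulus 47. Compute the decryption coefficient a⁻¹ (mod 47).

Extended Euclidean algorithm:
47 = 1*25 + 22
25 = 1*22 + 3
22 = 7*3 + 1
3 = 3*1 + 0
Since gcd(25, 47) = 1, back-substitute to write 1 as a combination:
1 = 22 − 7·3
1 = −7·25 + 8·22
1 = 8·47 − 15·25
So 25·(-15) ≡ 1 (mod 47), and -15 ≡ 32 (mod 47).

32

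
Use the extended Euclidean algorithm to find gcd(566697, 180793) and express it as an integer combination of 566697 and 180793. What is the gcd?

1

Euclidean algorithm:
566697 = 3×180793 + 24318
180793 = 7×24318 + 10567
24318 = 2×10567 + 3184
10567 = 3×3184 + 1015
3184 = 3×1015 + 139
1015 = 7×139 + 42
139 = 3×42 + 13
42 = 3×13 + 3
13 = 4×3 + 1
3 = 3×1 + 0
gcd(566697, 180793) = 1.
Express as a combination:
1 = 13 − 4·3
1 = −4·42 + 13·13
1 = 13·139 − 43·42
1 = −43·1015 + 314·139
1 = 314·3184 − 985·1015
1 = −985·10567 + 3269·3184
1 = 3269·24318 − 7523·10567
1 = −7523·180793 + 55930·24318
1 = 55930·566697 − 175313·180793
So 1 = (55930)·566697 + (-175313)·180793.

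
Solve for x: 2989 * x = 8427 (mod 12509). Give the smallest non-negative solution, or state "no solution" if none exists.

gcd(2989, 12509):
12509 = 4×2989 + 553
2989 = 5×553 + 224
553 = 2×224 + 105
224 = 2×105 + 14
105 = 7×14 + 7
14 = 2×7 + 0
gcd = 7, but 7 ∤ 8427, so the congruence has no solution.

no solution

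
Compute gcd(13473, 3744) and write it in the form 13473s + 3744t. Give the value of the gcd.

9

Apply Euclid's algorithm to 13473 and 3744:
13473 = 3·3744 + 2241
3744 = 1·2241 + 1503
2241 = 1·1503 + 738
1503 = 2·738 + 27
738 = 27·27 + 9
27 = 3·9 + 0
gcd(13473, 3744) = 9.
Back-substituting:
9 = 738 − 27·27
9 = −27·1503 + 55·738
9 = 55·2241 − 82·1503
9 = −82·3744 + 137·2241
9 = 137·13473 − 493·3744
So 9 = (137)·13473 + (-493)·3744.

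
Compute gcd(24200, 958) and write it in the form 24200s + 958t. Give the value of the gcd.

Euclidean algorithm:
24200 = 25·958 + 250
958 = 3·250 + 208
250 = 1·208 + 42
208 = 4·42 + 40
42 = 1·40 + 2
40 = 20·2 + 0
gcd(24200, 958) = 2.
Back-substituting:
2 = 42 − 40
2 = −208 + 5·42
2 = 5·250 − 6·208
2 = −6·958 + 23·250
2 = 23·24200 − 581·958
So 2 = (23)·24200 + (-581)·958.

2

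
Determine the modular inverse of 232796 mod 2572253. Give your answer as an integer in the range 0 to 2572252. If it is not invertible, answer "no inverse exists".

2290350

Apply the Euclidean algorithm to 2572253 and 232796:
2572253 = 11×232796 + 11497
232796 = 20×11497 + 2856
11497 = 4×2856 + 73
2856 = 39×73 + 9
73 = 8×9 + 1
9 = 9×1 + 0
The gcd is 1. Working backward:
1 = 73 − 8·9
1 = −8·2856 + 313·73
1 = 313·11497 − 1260·2856
1 = −1260·232796 + 25513·11497
1 = 25513·2572253 − 281903·232796
Thus 232796·(-281903) ≡ 1 (mod 2572253); reducing, -281903 mod 2572253 = 2290350.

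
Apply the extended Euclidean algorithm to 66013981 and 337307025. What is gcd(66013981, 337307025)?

11

Apply Euclid's algorithm to 337307025 and 66013981:
337307025 = 5×66013981 + 7237120
66013981 = 9×7237120 + 879901
7237120 = 8×879901 + 197912
879901 = 4×197912 + 88253
197912 = 2×88253 + 21406
88253 = 4×21406 + 2629
21406 = 8×2629 + 374
2629 = 7×374 + 11
374 = 34×11 + 0
gcd(66013981, 337307025) = 11.
Express as a combination:
11 = 2629 − 7·374
11 = −7·21406 + 57·2629
11 = 57·88253 − 235·21406
11 = −235·197912 + 527·88253
11 = 527·879901 − 2343·197912
11 = −2343·7237120 + 19271·879901
11 = 19271·66013981 − 175782·7237120
11 = −175782·337307025 + 898181·66013981
So 11 = (-175782)·337307025 + (898181)·66013981.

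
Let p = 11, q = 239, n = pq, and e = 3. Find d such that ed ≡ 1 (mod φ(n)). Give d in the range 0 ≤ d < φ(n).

1587

φ(n) = (p−1)(q−1) = 10·238 = 2380.
Need d with 3·d ≡ 1 (mod 2380). Apply the extended Euclidean algorithm:
2380 = 793·3 + 1
3 = 3·1 + 0
Back-substitute:
1 = 2380 − 793·3
So 3·(-793) ≡ 1 (mod 2380), hence d ≡ -793 ≡ 1587 (mod 2380).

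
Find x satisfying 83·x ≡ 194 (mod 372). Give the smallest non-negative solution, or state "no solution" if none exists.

First find gcd(83, 372):
372 = 4*83 + 40
83 = 2*40 + 3
40 = 13*3 + 1
3 = 3*1 + 0
gcd = 1, so a unique solution mod 372 exists.
Back-substitute for the Bézout coefficients:
1 = 40 − 13·3
1 = −13·83 + 27·40
1 = 27·372 − 121·83
So 83·(-121) ≡ 1 (mod 372), giving 83⁻¹ ≡ 251.
x ≡ 83⁻¹·194 ≡ 251·194 ≡ 334 (mod 372).

334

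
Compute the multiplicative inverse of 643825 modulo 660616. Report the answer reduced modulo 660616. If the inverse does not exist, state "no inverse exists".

643777

Extended Euclidean algorithm:
660616 = 1*643825 + 16791
643825 = 38*16791 + 5767
16791 = 2*5767 + 5257
5767 = 1*5257 + 510
5257 = 10*510 + 157
510 = 3*157 + 39
157 = 4*39 + 1
39 = 39*1 + 0
The gcd is 1. Working backward:
1 = 157 − 4·39
1 = −4·510 + 13·157
1 = 13·5257 − 134·510
1 = −134·5767 + 147·5257
1 = 147·16791 − 428·5767
1 = −428·643825 + 16411·16791
1 = 16411·660616 − 16839·643825
So 643825·(-16839) ≡ 1 (mod 660616), and -16839 ≡ 643777 (mod 660616).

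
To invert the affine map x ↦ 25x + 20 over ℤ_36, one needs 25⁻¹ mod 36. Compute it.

13

Apply the Euclidean algorithm to 36 and 25:
36 = 1·25 + 11
25 = 2·11 + 3
11 = 3·3 + 2
3 = 1·2 + 1
2 = 2·1 + 0
gcd = 1, so the inverse exists. Back-substitute:
1 = 3 − 2
1 = −11 + 4·3
1 = 4·25 − 9·11
1 = −9·36 + 13·25
So 25·13 ≡ 1 (mod 36).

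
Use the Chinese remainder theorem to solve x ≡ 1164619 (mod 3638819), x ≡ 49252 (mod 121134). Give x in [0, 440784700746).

Write x = 1164619 + 3638819·k. Then 3638819·k ≡ 49252 − 1164619 ≡ 95973 (mod 121134).
Need 3638819⁻¹ mod 121134. Extended Euclid on (121134, 4799):
121134 = 25*4799 + 1159
4799 = 4*1159 + 163
1159 = 7*163 + 18
163 = 9*18 + 1
18 = 18*1 + 0
Back-substitute:
1 = 163 − 9·18
1 = −9·1159 + 64·163
1 = 64·4799 − 265·1159
1 = −265·121134 + 6689·4799
3638819⁻¹ ≡ 6689 (mod 121134), so k ≡ 6689·95973 ≡ 74331 (mod 121134).
x = 1164619 + 3638819·74331 = 270478219708.

270478219708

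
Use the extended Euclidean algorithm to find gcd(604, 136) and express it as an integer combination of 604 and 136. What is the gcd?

Euclidean algorithm:
604 = 4·136 + 60
136 = 2·60 + 16
60 = 3·16 + 12
16 = 1·12 + 4
12 = 3·4 + 0
gcd(604, 136) = 4.
Working backward:
4 = 16 − 12
4 = −60 + 4·16
4 = 4·136 − 9·60
4 = −9·604 + 40·136
So 4 = (-9)·604 + (40)·136.

4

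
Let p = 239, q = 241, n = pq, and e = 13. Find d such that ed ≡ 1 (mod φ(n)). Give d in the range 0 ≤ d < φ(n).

30757

φ(n) = (p−1)(q−1) = 238·240 = 57120.
Need d with 13·d ≡ 1 (mod 57120). Apply the extended Euclidean algorithm:
57120 = 4393·13 + 11
13 = 1·11 + 2
11 = 5·2 + 1
2 = 2·1 + 0
Back-substitute:
1 = 11 − 5·2
1 = −5·13 + 6·11
1 = 6·57120 − 26363·13
So 13·(-26363) ≡ 1 (mod 57120), hence d ≡ -26363 ≡ 30757 (mod 57120).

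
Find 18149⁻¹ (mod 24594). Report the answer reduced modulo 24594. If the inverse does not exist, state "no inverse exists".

13085

Apply the Euclidean algorithm to 24594 and 18149:
24594 = 1×18149 + 6445
18149 = 2×6445 + 5259
6445 = 1×5259 + 1186
5259 = 4×1186 + 515
1186 = 2×515 + 156
515 = 3×156 + 47
156 = 3×47 + 15
47 = 3×15 + 2
15 = 7×2 + 1
2 = 2×1 + 0
gcd = 1, so the inverse exists. Back-substitute:
1 = 15 − 7·2
1 = −7·47 + 22·15
1 = 22·156 − 73·47
1 = −73·515 + 241·156
1 = 241·1186 − 555·515
1 = −555·5259 + 2461·1186
1 = 2461·6445 − 3016·5259
1 = −3016·18149 + 8493·6445
1 = 8493·24594 − 11509·18149
So 18149·(-11509) ≡ 1 (mod 24594), and -11509 ≡ 13085 (mod 24594).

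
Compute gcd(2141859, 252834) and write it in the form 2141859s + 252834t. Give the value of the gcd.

3

Repeated division:
2141859 = 8×252834 + 119187
252834 = 2×119187 + 14460
119187 = 8×14460 + 3507
14460 = 4×3507 + 432
3507 = 8×432 + 51
432 = 8×51 + 24
51 = 2×24 + 3
24 = 8×3 + 0
gcd(2141859, 252834) = 3.
Back-substituting:
3 = 51 − 2·24
3 = −2·432 + 17·51
3 = 17·3507 − 138·432
3 = −138·14460 + 569·3507
3 = 569·119187 − 4690·14460
3 = −4690·252834 + 9949·119187
3 = 9949·2141859 − 84282·252834
So 3 = (9949)·2141859 + (-84282)·252834.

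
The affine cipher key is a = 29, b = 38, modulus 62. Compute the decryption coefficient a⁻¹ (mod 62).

Apply the Euclidean algorithm to 62 and 29:
62 = 2×29 + 4
29 = 7×4 + 1
4 = 4×1 + 0
Since gcd(29, 62) = 1, back-substitute to write 1 as a combination:
1 = 29 − 7·4
1 = −7·62 + 15·29
So 29·15 ≡ 1 (mod 62).

15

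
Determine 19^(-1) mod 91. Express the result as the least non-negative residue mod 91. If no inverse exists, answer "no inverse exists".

24

Apply the Euclidean algorithm to 91 and 19:
91 = 4×19 + 15
19 = 1×15 + 4
15 = 3×4 + 3
4 = 1×3 + 1
3 = 3×1 + 0
Since gcd(19, 91) = 1, back-substitute to write 1 as a combination:
1 = 4 − 3
1 = −15 + 4·4
1 = 4·19 − 5·15
1 = −5·91 + 24·19
So 19·24 ≡ 1 (mod 91).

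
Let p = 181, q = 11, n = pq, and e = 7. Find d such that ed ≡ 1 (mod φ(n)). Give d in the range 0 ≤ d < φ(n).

φ(n) = (p−1)(q−1) = 180·10 = 1800.
Need d with 7·d ≡ 1 (mod 1800). Apply the extended Euclidean algorithm:
1800 = 257·7 + 1
7 = 7·1 + 0
Back-substitute:
1 = 1800 − 257·7
So 7·(-257) ≡ 1 (mod 1800), hence d ≡ -257 ≡ 1543 (mod 1800).

1543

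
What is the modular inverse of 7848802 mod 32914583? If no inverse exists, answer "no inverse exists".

no inverse exists

Euclidean algorithm on 32914583, 7848802:
32914583 = 4*7848802 + 1519375
7848802 = 5*1519375 + 251927
1519375 = 6*251927 + 7813
251927 = 32*7813 + 1911
7813 = 4*1911 + 169
1911 = 11*169 + 52
169 = 3*52 + 13
52 = 4*13 + 0
Since gcd = 13 > 1, 7848802 is not a unit mod 32914583.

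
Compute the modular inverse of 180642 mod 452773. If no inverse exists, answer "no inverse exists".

87027

Run Euclid on (452773, 180642):
452773 = 2·180642 + 91489
180642 = 1·91489 + 89153
91489 = 1·89153 + 2336
89153 = 38·2336 + 385
2336 = 6·385 + 26
385 = 14·26 + 21
26 = 1·21 + 5
21 = 4·5 + 1
5 = 5·1 + 0
gcd = 1, so the inverse exists. Back-substitute:
1 = 21 − 4·5
1 = −4·26 + 5·21
1 = 5·385 − 74·26
1 = −74·2336 + 449·385
1 = 449·89153 − 17136·2336
1 = −17136·91489 + 17585·89153
1 = 17585·180642 − 34721·91489
1 = −34721·452773 + 87027·180642
So 180642·87027 ≡ 1 (mod 452773).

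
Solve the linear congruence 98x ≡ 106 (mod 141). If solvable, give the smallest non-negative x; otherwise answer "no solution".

First find gcd(98, 141):
141 = 1·98 + 43
98 = 2·43 + 12
43 = 3·12 + 7
12 = 1·7 + 5
7 = 1·5 + 2
5 = 2·2 + 1
2 = 2·1 + 0
gcd = 1, so a unique solution mod 141 exists.
Back-substitute for the Bézout coefficients:
1 = 5 − 2·2
1 = −2·7 + 3·5
1 = 3·12 − 5·7
1 = −5·43 + 18·12
1 = 18·98 − 41·43
1 = −41·141 + 59·98
So 98·(59) ≡ 1 (mod 141), giving 98⁻¹ ≡ 59.
x ≡ 98⁻¹·106 ≡ 59·106 ≡ 50 (mod 141).

50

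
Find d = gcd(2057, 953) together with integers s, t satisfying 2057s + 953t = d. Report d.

Apply Euclid's algorithm to 2057 and 953:
2057 = 2·953 + 151
953 = 6·151 + 47
151 = 3·47 + 10
47 = 4·10 + 7
10 = 1·7 + 3
7 = 2·3 + 1
3 = 3·1 + 0
gcd(2057, 953) = 1.
Working backward:
1 = 7 − 2·3
1 = −2·10 + 3·7
1 = 3·47 − 14·10
1 = −14·151 + 45·47
1 = 45·953 − 284·151
1 = −284·2057 + 613·953
So 1 = (-284)·2057 + (613)·953.

1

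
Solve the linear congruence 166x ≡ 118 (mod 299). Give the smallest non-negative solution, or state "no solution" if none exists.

134

First find gcd(166, 299):
299 = 1×166 + 133
166 = 1×133 + 33
133 = 4×33 + 1
33 = 33×1 + 0
gcd = 1, so a unique solution mod 299 exists.
Back-substitute for the Bézout coefficients:
1 = 133 − 4·33
1 = −4·166 + 5·133
1 = 5·299 − 9·166
So 166·(-9) ≡ 1 (mod 299), giving 166⁻¹ ≡ 290.
x ≡ 166⁻¹·118 ≡ 290·118 ≡ 134 (mod 299).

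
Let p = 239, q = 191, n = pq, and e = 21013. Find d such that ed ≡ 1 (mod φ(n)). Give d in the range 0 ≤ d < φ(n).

30057

φ(n) = (p−1)(q−1) = 238·190 = 45220.
Need d with 21013·d ≡ 1 (mod 45220). Apply the extended Euclidean algorithm:
45220 = 2×21013 + 3194
21013 = 6×3194 + 1849
3194 = 1×1849 + 1345
1849 = 1×1345 + 504
1345 = 2×504 + 337
504 = 1×337 + 167
337 = 2×167 + 3
167 = 55×3 + 2
3 = 1×2 + 1
2 = 2×1 + 0
Back-substitute:
1 = 3 − 2
1 = −167 + 56·3
1 = 56·337 − 113·167
1 = −113·504 + 169·337
1 = 169·1345 − 451·504
1 = −451·1849 + 620·1345
1 = 620·3194 − 1071·1849
1 = −1071·21013 + 7046·3194
1 = 7046·45220 − 15163·21013
So 21013·(-15163) ≡ 1 (mod 45220), hence d ≡ -15163 ≡ 30057 (mod 45220).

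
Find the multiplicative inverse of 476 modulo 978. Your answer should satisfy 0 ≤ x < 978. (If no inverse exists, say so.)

no inverse exists

Compute gcd(476, 978):
978 = 2·476 + 26
476 = 18·26 + 8
26 = 3·8 + 2
8 = 4·2 + 0
The gcd is 2, not 1, hence no inverse exists.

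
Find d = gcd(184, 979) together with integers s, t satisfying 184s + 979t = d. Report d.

Euclidean algorithm:
979 = 5*184 + 59
184 = 3*59 + 7
59 = 8*7 + 3
7 = 2*3 + 1
3 = 3*1 + 0
gcd(184, 979) = 1.
Back-substituting:
1 = 7 − 2·3
1 = −2·59 + 17·7
1 = 17·184 − 53·59
1 = −53·979 + 282·184
So 1 = (-53)·979 + (282)·184.

1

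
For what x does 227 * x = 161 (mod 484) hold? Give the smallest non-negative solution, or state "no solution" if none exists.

First find gcd(227, 484):
484 = 2*227 + 30
227 = 7*30 + 17
30 = 1*17 + 13
17 = 1*13 + 4
13 = 3*4 + 1
4 = 4*1 + 0
gcd = 1, so a unique solution mod 484 exists.
Back-substitute for the Bézout coefficients:
1 = 13 − 3·4
1 = −3·17 + 4·13
1 = 4·30 − 7·17
1 = −7·227 + 53·30
1 = 53·484 − 113·227
So 227·(-113) ≡ 1 (mod 484), giving 227⁻¹ ≡ 371.
x ≡ 227⁻¹·161 ≡ 371·161 ≡ 199 (mod 484).

199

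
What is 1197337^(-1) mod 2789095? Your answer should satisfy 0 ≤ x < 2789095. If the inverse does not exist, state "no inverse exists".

Apply the Euclidean algorithm to 2789095 and 1197337:
2789095 = 2·1197337 + 394421
1197337 = 3·394421 + 14074
394421 = 28·14074 + 349
14074 = 40·349 + 114
349 = 3·114 + 7
114 = 16·7 + 2
7 = 3·2 + 1
2 = 2·1 + 0
Since gcd(1197337, 2789095) = 1, back-substitute to write 1 as a combination:
1 = 7 − 3·2
1 = −3·114 + 49·7
1 = 49·349 − 150·114
1 = −150·14074 + 6049·349
1 = 6049·394421 − 169522·14074
1 = −169522·1197337 + 514615·394421
1 = 514615·2789095 − 1198752·1197337
Thus 1197337·(-1198752) ≡ 1 (mod 2789095); reducing, -1198752 mod 2789095 = 1590343.

1590343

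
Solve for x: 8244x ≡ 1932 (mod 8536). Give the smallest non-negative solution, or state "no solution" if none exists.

First find gcd(8244, 8536):
8536 = 1*8244 + 292
8244 = 28*292 + 68
292 = 4*68 + 20
68 = 3*20 + 8
20 = 2*8 + 4
8 = 2*4 + 0
gcd = 4 and 4 | 1932, so solutions exist. Divide through by 4: 2061x ≡ 483 (mod 2134).
Now find 2061⁻¹ mod 2134:
2134 = 1·2061 + 73
2061 = 28·73 + 17
73 = 4·17 + 5
17 = 3·5 + 2
5 = 2·2 + 1
2 = 2·1 + 0
Back-substitute:
1 = 5 − 2·2
1 = −2·17 + 7·5
1 = 7·73 − 30·17
1 = −30·2061 + 847·73
1 = 847·2134 − 877·2061
So 2061·(-877) ≡ 1 (mod 2134), i.e. 2061⁻¹ ≡ 1257.
Then x ≡ 1257·483 ≡ 1075 (mod 2134); the smallest non-negative solution is x = 1075.

1075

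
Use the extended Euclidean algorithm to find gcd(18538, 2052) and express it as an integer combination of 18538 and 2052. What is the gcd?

Apply Euclid's algorithm to 18538 and 2052:
18538 = 9*2052 + 70
2052 = 29*70 + 22
70 = 3*22 + 4
22 = 5*4 + 2
4 = 2*2 + 0
gcd(18538, 2052) = 2.
Express as a combination:
2 = 22 − 5·4
2 = −5·70 + 16·22
2 = 16·2052 − 469·70
2 = −469·18538 + 4237·2052
So 2 = (-469)·18538 + (4237)·2052.

2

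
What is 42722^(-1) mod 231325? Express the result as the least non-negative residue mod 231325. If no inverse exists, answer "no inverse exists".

Run Euclid on (231325, 42722):
231325 = 5*42722 + 17715
42722 = 2*17715 + 7292
17715 = 2*7292 + 3131
7292 = 2*3131 + 1030
3131 = 3*1030 + 41
1030 = 25*41 + 5
41 = 8*5 + 1
5 = 5*1 + 0
gcd = 1, so the inverse exists. Back-substitute:
1 = 41 − 8·5
1 = −8·1030 + 201·41
1 = 201·3131 − 611·1030
1 = −611·7292 + 1423·3131
1 = 1423·17715 − 3457·7292
1 = −3457·42722 + 8337·17715
1 = 8337·231325 − 45142·42722
Hence 42722⁻¹ ≡ -45142 ≡ 186183 (mod 231325).

186183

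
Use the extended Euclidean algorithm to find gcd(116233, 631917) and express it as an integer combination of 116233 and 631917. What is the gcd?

13

Apply Euclid's algorithm to 631917 and 116233:
631917 = 5×116233 + 50752
116233 = 2×50752 + 14729
50752 = 3×14729 + 6565
14729 = 2×6565 + 1599
6565 = 4×1599 + 169
1599 = 9×169 + 78
169 = 2×78 + 13
78 = 6×13 + 0
gcd(116233, 631917) = 13.
Working backward:
13 = 169 − 2·78
13 = −2·1599 + 19·169
13 = 19·6565 − 78·1599
13 = −78·14729 + 175·6565
13 = 175·50752 − 603·14729
13 = −603·116233 + 1381·50752
13 = 1381·631917 − 7508·116233
So 13 = (1381)·631917 + (-7508)·116233.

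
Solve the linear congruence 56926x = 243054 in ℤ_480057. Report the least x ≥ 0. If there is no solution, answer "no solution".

164043

First find gcd(56926, 480057):
480057 = 8×56926 + 24649
56926 = 2×24649 + 7628
24649 = 3×7628 + 1765
7628 = 4×1765 + 568
1765 = 3×568 + 61
568 = 9×61 + 19
61 = 3×19 + 4
19 = 4×4 + 3
4 = 1×3 + 1
3 = 3×1 + 0
gcd = 1, so a unique solution mod 480057 exists.
Back-substitute for the Bézout coefficients:
1 = 4 − 3
1 = −19 + 5·4
1 = 5·61 − 16·19
1 = −16·568 + 149·61
1 = 149·1765 − 463·568
1 = −463·7628 + 2001·1765
1 = 2001·24649 − 6466·7628
1 = −6466·56926 + 14933·24649
1 = 14933·480057 − 125930·56926
So 56926·(-125930) ≡ 1 (mod 480057), giving 56926⁻¹ ≡ 354127.
x ≡ 56926⁻¹·243054 ≡ 354127·243054 ≡ 164043 (mod 480057).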